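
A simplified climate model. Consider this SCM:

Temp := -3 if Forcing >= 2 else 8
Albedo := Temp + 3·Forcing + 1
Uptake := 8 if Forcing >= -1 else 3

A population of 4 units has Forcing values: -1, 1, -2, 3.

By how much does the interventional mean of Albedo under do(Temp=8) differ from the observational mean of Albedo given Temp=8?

Under do(Temp=8), Temp's equation is replaced by Temp=8 for every unit. Per-unit Albedo: 6, 12, 3, 18. Mean = 9.75.
Observing Temp=8 restricts to units where Temp's equation naturally yields 8: Forcing ∈ {-1, 1, -2}. In that subpopulation Albedo = 6, 12, 3, mean 7.
Difference = 9.75 − 7 = 2.75.

2.75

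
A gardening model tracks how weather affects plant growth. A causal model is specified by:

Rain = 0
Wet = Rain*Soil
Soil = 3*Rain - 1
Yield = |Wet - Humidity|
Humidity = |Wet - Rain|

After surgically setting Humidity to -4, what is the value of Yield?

Intervening sets Humidity = -4 and removes its equation (Humidity = |Wet - Rain|).
Soil = 3*Rain - 1  [with Rain=0]  = -1
Wet = Rain*Soil  [with Rain=0, Soil=-1]  = 0
Yield = |Wet - Humidity|  [with Wet=0, Humidity=-4]  = 4

4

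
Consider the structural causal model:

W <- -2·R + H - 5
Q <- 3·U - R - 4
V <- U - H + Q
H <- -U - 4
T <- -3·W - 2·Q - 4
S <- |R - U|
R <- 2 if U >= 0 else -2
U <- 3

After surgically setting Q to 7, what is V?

The intervention breaks the incoming arrows to Q: Q <- 3·U - R - 4 no longer applies, and Q = 7.
H = -U - 4  [with U=3]  = -7
V = U - H + Q  [with U=3, H=-7, Q=7]  = 17

17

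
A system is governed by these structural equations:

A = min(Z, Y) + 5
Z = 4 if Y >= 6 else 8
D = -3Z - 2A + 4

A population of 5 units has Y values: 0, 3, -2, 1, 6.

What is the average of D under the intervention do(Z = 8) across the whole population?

-33.2

Every unit gets Z=8 under the intervention. D values become -30, -36, -26, -32, -42; E[D|do(Z=8)] = -33.2.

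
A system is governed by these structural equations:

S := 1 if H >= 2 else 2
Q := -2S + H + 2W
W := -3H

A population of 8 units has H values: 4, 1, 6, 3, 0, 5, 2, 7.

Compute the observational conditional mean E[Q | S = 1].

Observing S=1 restricts to units where S's equation naturally yields 1: H ∈ {4, 6, 3, 5, 2, 7}. In that subpopulation Q = -22, -32, -17, -27, -12, -37, mean -24.5.

-24.5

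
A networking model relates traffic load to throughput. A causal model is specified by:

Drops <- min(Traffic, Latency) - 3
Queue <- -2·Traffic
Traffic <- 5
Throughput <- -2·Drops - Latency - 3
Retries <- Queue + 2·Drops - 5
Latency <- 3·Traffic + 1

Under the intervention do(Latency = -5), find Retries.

do(Latency=-5) replaces the equation Latency <- 3·Traffic + 1 with the constant Latency = -5.
Queue = -2·Traffic  [with Traffic=5]  = -10
Drops = min(Traffic, Latency) - 3  [with Traffic=5, Latency=-5]  = -8
Retries = Queue + 2·Drops - 5  [with Queue=-10, Drops=-8]  = -31

-31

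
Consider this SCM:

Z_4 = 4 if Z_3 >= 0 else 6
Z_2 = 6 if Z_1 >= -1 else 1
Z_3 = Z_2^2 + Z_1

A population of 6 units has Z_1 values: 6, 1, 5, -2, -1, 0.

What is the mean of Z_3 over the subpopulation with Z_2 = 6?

38.2

E[Z_3|Z_2=6] averages over only the 5 units with Z_2=6 (Z_1 = 6, 1, 5, -1, 0): Z_3 = 42, 37, 41, 35, 36, mean 38.2.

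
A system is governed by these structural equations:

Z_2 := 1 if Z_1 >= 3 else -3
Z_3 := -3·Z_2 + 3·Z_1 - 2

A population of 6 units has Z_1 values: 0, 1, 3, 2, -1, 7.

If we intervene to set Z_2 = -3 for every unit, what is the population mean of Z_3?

Every unit gets Z_2=-3 under the intervention. Z_3 values become 7, 10, 16, 13, 4, 28; E[Z_3|do(Z_2=-3)] = 13.

13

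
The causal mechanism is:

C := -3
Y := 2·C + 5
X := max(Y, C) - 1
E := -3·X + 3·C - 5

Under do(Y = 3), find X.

2

The intervention breaks the incoming arrows to Y: Y := 2·C + 5 no longer applies, and Y = 3.
X = max(Y, C) - 1  [with Y=3, C=-3]  = 2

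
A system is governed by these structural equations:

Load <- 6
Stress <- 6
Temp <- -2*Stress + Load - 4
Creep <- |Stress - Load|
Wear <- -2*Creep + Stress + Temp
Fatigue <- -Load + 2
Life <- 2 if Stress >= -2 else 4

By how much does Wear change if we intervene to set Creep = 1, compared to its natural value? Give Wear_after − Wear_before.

Intervening sets Creep = 1 and removes its equation (Creep <- |Stress - Load|).
Temp = -2*Stress + Load - 4  [with Stress=6, Load=6]  = -10
Wear = -2*Creep + Stress + Temp  [with Creep=1, Stress=6, Temp=-10]  = -6
Without intervention: Temp = -2*Stress + Load - 4  [with Stress=6, Load=6]  = -10; Creep = |Stress - Load|  [with Stress=6, Load=6]  = 0; Wear = -2*Creep + Stress + Temp  [with Creep=0, Stress=6, Temp=-10]  = -4.
Change = -6 − (-4) = -2.

-2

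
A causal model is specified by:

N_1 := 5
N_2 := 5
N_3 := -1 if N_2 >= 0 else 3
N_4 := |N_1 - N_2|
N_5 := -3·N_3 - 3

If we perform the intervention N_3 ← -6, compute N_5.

15

do(N_3=-6) replaces the equation N_3 := -1 if N_2 >= 0 else 3 with the constant N_3 = -6.
N_5 = -3·N_3 - 3  [with N_3=-6]  = 15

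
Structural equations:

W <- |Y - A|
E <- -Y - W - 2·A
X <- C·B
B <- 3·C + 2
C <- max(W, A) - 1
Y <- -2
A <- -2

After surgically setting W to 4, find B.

The intervention breaks the incoming arrows to W: W <- |Y - A| no longer applies, and W = 4.
C = max(W, A) - 1  [with W=4, A=-2]  = 3
B = 3·C + 2  [with C=3]  = 11

11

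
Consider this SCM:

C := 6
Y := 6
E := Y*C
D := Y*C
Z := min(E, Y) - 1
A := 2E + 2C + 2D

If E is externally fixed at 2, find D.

The intervention breaks the incoming arrows to E: E := Y*C no longer applies, and E = 2.
D is not downstream of the intervention, so its value is determined by the original equations.
D = Y*C  [with Y=6, C=6]  = 36

36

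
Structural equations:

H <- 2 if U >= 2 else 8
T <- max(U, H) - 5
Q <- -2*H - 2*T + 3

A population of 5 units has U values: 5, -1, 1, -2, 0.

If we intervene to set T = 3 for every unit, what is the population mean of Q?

do(T=3) breaks T's dependence on U. With T=3 fixed, Q across the units is -7, -19, -19, -19, -19, mean -16.6.

-16.6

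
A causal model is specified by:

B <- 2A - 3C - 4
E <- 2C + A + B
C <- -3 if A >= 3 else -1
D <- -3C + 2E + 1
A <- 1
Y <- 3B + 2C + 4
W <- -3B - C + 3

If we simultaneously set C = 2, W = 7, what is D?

Setting C = 2, W = 7 by intervention discards those variables' equations.
B = 2A - 3C - 4  [with A=1, C=2]  = -8
E = 2C + A + B  [with C=2, A=1, B=-8]  = -3
D = -3C + 2E + 1  [with C=2, E=-3]  = -11

-11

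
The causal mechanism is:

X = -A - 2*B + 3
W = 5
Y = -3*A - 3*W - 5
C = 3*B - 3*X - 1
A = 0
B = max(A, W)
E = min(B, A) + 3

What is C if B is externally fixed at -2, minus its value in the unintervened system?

-63

The intervention breaks the incoming arrows to B: B = max(A, W) no longer applies, and B = -2.
X = -A - 2*B + 3  [with A=0, B=-2]  = 7
C = 3*B - 3*X - 1  [with B=-2, X=7]  = -28
Without intervention: B = max(A, W)  [with A=0, W=5]  = 5; X = -A - 2*B + 3  [with A=0, B=5]  = -7; C = 3*B - 3*X - 1  [with B=5, X=-7]  = 35.
Change = -28 − 35 = -63.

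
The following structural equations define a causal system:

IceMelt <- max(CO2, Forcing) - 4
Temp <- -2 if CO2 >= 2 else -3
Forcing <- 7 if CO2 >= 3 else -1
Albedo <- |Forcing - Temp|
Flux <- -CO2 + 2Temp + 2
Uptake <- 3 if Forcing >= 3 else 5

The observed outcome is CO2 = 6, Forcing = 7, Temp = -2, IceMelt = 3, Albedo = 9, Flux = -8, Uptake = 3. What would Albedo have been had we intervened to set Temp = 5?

do(Temp=5) replaces the equation Temp <- -2 if CO2 >= 2 else -3 with the constant Temp = 5.
Forcing = 7 if CO2 >= 3 else -1  [with CO2=6]  = 7
Albedo = |Forcing - Temp|  [with Forcing=7, Temp=5]  = 2

2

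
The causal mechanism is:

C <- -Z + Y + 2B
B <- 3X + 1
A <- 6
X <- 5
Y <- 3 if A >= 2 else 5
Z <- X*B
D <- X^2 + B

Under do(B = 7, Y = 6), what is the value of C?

-15

Setting B = 7, Y = 6 by intervention discards those variables' equations.
Z = X*B  [with X=5, B=7]  = 35
C = -Z + Y + 2B  [with Z=35, Y=6, B=7]  = -15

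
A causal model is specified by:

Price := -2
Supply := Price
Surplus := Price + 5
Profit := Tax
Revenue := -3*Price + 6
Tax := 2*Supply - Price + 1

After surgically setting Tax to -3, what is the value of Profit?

-3

Intervening sets Tax = -3 and removes its equation (Tax := 2*Supply - Price + 1).
Profit = Tax  [with Tax=-3]  = -3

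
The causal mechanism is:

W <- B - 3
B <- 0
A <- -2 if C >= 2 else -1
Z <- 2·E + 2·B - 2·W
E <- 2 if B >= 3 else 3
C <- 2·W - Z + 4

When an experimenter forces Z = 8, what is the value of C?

Intervening sets Z = 8 and removes its equation (Z <- 2·E + 2·B - 2·W).
W = B - 3  [with B=0]  = -3
C = 2·W - Z + 4  [with W=-3, Z=8]  = -10

-10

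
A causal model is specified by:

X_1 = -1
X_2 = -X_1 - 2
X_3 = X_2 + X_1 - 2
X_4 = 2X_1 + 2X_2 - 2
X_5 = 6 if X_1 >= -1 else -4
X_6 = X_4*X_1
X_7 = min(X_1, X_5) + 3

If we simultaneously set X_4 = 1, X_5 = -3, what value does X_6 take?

-1

The joint intervention fixes X_4 = 1, X_5 = -3, removing each variable's own equation.
X_6 = X_4*X_1  [with X_4=1, X_1=-1]  = -1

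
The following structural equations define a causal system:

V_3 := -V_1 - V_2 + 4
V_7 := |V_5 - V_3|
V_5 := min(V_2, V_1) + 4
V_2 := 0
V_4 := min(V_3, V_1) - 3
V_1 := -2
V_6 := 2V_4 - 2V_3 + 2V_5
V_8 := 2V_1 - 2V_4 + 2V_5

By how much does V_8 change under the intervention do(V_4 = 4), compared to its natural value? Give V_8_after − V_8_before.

-18

do(V_4=4) replaces the equation V_4 := min(V_3, V_1) - 3 with the constant V_4 = 4.
V_5 = min(V_2, V_1) + 4  [with V_2=0, V_1=-2]  = 2
V_8 = 2V_1 - 2V_4 + 2V_5  [with V_1=-2, V_4=4, V_5=2]  = -8
Without intervention: V_3 = -V_1 - V_2 + 4  [with V_1=-2, V_2=0]  = 6; V_4 = min(V_3, V_1) - 3  [with V_3=6, V_1=-2]  = -5; V_5 = min(V_2, V_1) + 4  [with V_2=0, V_1=-2]  = 2; V_8 = 2V_1 - 2V_4 + 2V_5  [with V_1=-2, V_4=-5, V_5=2]  = 10.
Change = -8 − 10 = -18.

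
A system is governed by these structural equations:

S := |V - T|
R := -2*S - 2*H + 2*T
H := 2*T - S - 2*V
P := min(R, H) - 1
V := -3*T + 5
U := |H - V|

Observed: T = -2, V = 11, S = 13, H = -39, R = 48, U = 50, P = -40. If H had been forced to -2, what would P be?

-27

The intervention breaks the incoming arrows to H: H := 2*T - S - 2*V no longer applies, and H = -2.
V = -3*T + 5  [with T=-2]  = 11
S = |V - T|  [with V=11, T=-2]  = 13
R = -2*S - 2*H + 2*T  [with S=13, H=-2, T=-2]  = -26
P = min(R, H) - 1  [with R=-26, H=-2]  = -27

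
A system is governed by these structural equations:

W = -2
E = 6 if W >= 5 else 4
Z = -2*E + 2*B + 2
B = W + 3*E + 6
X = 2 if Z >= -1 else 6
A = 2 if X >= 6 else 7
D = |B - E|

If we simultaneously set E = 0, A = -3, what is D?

Under do(E = 0, A = -3), each intervened variable's structural equation is replaced by its fixed value.
B = W + 3*E + 6  [with W=-2, E=0]  = 4
D = |B - E|  [with B=4, E=0]  = 4

4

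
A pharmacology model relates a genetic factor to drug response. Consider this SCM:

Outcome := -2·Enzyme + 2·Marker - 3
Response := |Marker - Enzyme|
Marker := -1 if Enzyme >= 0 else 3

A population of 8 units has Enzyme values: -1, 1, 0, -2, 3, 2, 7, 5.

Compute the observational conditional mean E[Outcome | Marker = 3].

6

Conditioning on Marker=3 selects the 2 unit(s) with Enzyme ∈ {-1, -2}. Their Outcome values: 5, 7. Mean = 6.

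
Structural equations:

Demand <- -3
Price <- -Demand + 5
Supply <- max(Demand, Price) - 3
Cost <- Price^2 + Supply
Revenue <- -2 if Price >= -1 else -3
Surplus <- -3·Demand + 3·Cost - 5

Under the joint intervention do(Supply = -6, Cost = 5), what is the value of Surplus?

19

Setting Supply = -6, Cost = 5 by intervention discards those variables' equations.
Surplus = -3·Demand + 3·Cost - 5  [with Demand=-3, Cost=5]  = 19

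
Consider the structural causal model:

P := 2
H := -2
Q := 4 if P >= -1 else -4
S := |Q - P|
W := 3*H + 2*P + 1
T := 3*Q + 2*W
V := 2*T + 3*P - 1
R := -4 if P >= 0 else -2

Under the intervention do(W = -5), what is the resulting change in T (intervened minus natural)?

-8

The intervention breaks the incoming arrows to W: W := 3*H + 2*P + 1 no longer applies, and W = -5.
Q = 4 if P >= -1 else -4  [with P=2]  = 4
T = 3*Q + 2*W  [with Q=4, W=-5]  = 2
Without intervention: Q = 4 if P >= -1 else -4  [with P=2]  = 4; W = 3*H + 2*P + 1  [with H=-2, P=2]  = -1; T = 3*Q + 2*W  [with Q=4, W=-1]  = 10.
Change = 2 − 10 = -8.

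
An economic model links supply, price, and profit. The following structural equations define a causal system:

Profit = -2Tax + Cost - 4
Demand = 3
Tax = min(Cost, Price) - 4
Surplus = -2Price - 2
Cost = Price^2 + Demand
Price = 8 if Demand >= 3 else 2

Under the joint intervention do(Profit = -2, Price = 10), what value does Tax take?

6

Setting Profit = -2, Price = 10 by intervention discards those variables' equations.
Cost = Price^2 + Demand  [with Price=10, Demand=3]  = 103
Tax = min(Cost, Price) - 4  [with Cost=103, Price=10]  = 6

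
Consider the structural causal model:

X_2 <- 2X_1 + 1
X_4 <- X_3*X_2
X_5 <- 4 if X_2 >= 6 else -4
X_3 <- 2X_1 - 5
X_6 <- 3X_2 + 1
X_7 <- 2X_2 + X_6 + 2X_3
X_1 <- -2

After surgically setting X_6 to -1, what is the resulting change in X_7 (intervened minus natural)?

Intervening sets X_6 = -1 and removes its equation (X_6 <- 3X_2 + 1).
X_2 = 2X_1 + 1  [with X_1=-2]  = -3
X_3 = 2X_1 - 5  [with X_1=-2]  = -9
X_7 = 2X_2 + X_6 + 2X_3  [with X_2=-3, X_6=-1, X_3=-9]  = -25
Without intervention: X_2 = 2X_1 + 1  [with X_1=-2]  = -3; X_3 = 2X_1 - 5  [with X_1=-2]  = -9; X_6 = 3X_2 + 1  [with X_2=-3]  = -8; X_7 = 2X_2 + X_6 + 2X_3  [with X_2=-3, X_6=-8, X_3=-9]  = -32.
Change = -25 − (-32) = 7.

7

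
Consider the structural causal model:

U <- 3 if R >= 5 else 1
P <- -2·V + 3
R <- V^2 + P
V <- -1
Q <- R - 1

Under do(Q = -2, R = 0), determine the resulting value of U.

1

The joint intervention fixes Q = -2, R = 0, removing each variable's own equation.
U = 3 if R >= 5 else 1  [with R=0]  = 1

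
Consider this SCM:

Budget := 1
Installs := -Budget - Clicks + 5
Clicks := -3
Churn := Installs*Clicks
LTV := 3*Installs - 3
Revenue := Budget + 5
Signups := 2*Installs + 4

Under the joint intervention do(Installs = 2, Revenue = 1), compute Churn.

The joint intervention fixes Installs = 2, Revenue = 1, removing each variable's own equation.
Churn = Installs*Clicks  [with Installs=2, Clicks=-3]  = -6

-6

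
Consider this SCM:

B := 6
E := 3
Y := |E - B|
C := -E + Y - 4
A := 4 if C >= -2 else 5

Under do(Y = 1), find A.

5

do(Y=1) replaces the equation Y := |E - B| with the constant Y = 1.
C = -E + Y - 4  [with E=3, Y=1]  = -6
A = 4 if C >= -2 else 5  [with C=-6]  = 5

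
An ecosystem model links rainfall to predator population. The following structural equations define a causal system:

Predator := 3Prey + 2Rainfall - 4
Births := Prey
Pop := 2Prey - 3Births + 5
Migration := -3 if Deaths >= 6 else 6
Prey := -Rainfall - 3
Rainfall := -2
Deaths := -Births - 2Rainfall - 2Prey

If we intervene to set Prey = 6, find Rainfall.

Under do(Prey=6), the mechanism Prey := -Rainfall - 3 is discarded; Prey is fixed at 6.
Rainfall is not downstream of the intervention, so its value is determined by the original equations.

-2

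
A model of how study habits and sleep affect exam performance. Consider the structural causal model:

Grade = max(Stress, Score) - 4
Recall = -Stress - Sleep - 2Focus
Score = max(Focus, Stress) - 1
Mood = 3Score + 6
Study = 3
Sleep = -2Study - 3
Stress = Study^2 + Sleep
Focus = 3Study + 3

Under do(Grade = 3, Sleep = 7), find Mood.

51

The joint intervention fixes Grade = 3, Sleep = 7, removing each variable's own equation.
Stress = Study^2 + Sleep  [with Study=3, Sleep=7]  = 16
Focus = 3Study + 3  [with Study=3]  = 12
Score = max(Focus, Stress) - 1  [with Focus=12, Stress=16]  = 15
Mood = 3Score + 6  [with Score=15]  = 51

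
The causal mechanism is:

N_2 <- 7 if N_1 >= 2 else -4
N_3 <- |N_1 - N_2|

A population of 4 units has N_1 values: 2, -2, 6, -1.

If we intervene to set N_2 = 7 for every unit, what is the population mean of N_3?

5.75

The intervention sets N_2=7 in all 4 units regardless of N_1. Recomputing N_3 per unit gives 5, 9, 1, 8; average 5.75.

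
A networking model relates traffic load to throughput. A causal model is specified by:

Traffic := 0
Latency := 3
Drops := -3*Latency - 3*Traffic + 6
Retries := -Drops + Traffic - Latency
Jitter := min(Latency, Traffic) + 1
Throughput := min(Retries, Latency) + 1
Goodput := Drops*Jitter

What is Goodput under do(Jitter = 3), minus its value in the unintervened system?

-6

Under do(Jitter=3), the mechanism Jitter := min(Latency, Traffic) + 1 is discarded; Jitter is fixed at 3.
Drops = -3*Latency - 3*Traffic + 6  [with Latency=3, Traffic=0]  = -3
Goodput = Drops*Jitter  [with Drops=-3, Jitter=3]  = -9
Without intervention: Drops = -3*Latency - 3*Traffic + 6  [with Latency=3, Traffic=0]  = -3; Jitter = min(Latency, Traffic) + 1  [with Latency=3, Traffic=0]  = 1; Goodput = Drops*Jitter  [with Drops=-3, Jitter=1]  = -3.
Change = -9 − (-3) = -6.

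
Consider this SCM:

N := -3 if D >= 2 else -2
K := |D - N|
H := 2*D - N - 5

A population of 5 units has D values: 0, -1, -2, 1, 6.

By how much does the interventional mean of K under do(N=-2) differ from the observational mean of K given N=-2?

1.3

The intervention sets N=-2 in all 5 units regardless of D. Recomputing K per unit gives 2, 1, 0, 3, 8; average 2.8.
Conditioning on N=-2 selects the 4 unit(s) with D ∈ {0, -1, -2, 1}. Their K values: 2, 1, 0, 3. Mean = 1.5.
Difference = 2.8 − 1.5 = 1.3.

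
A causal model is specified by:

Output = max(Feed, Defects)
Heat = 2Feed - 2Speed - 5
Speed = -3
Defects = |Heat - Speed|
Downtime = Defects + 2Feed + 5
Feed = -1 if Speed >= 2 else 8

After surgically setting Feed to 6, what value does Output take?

do(Feed=6) replaces the equation Feed = -1 if Speed >= 2 else 8 with the constant Feed = 6.
Heat = 2Feed - 2Speed - 5  [with Feed=6, Speed=-3]  = 13
Defects = |Heat - Speed|  [with Heat=13, Speed=-3]  = 16
Output = max(Feed, Defects)  [with Feed=6, Defects=16]  = 16

16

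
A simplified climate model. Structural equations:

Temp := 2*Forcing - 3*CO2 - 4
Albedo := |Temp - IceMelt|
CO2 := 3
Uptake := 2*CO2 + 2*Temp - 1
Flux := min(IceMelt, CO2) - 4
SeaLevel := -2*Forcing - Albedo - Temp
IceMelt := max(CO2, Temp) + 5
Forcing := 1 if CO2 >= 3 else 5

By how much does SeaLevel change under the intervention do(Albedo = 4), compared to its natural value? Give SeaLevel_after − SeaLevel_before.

15

The intervention breaks the incoming arrows to Albedo: Albedo := |Temp - IceMelt| no longer applies, and Albedo = 4.
Forcing = 1 if CO2 >= 3 else 5  [with CO2=3]  = 1
Temp = 2*Forcing - 3*CO2 - 4  [with Forcing=1, CO2=3]  = -11
SeaLevel = -2*Forcing - Albedo - Temp  [with Forcing=1, Albedo=4, Temp=-11]  = 5
Without intervention: Forcing = 1 if CO2 >= 3 else 5  [with CO2=3]  = 1; Temp = 2*Forcing - 3*CO2 - 4  [with Forcing=1, CO2=3]  = -11; IceMelt = max(CO2, Temp) + 5  [with CO2=3, Temp=-11]  = 8; Albedo = |Temp - IceMelt|  [with Temp=-11, IceMelt=8]  = 19; SeaLevel = -2*Forcing - Albedo - Temp  [with Forcing=1, Albedo=19, Temp=-11]  = -10.
Change = 5 − (-10) = 15.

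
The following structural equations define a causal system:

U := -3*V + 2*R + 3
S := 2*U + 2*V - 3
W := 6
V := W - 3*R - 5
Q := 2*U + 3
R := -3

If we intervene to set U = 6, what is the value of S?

29

Under do(U=6), the mechanism U := -3*V + 2*R + 3 is discarded; U is fixed at 6.
V = W - 3*R - 5  [with W=6, R=-3]  = 10
S = 2*U + 2*V - 3  [with U=6, V=10]  = 29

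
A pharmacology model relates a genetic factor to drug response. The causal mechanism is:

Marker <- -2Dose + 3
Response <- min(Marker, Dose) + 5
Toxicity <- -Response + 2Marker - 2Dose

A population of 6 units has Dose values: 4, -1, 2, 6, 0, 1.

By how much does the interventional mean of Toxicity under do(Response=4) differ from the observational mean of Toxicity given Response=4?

-9

do(Response=4) breaks Response's dependence on Dose. With Response=4 fixed, Toxicity across the units is -22, 8, -10, -34, 2, -4, mean -10.
Conditioning on Response=4 selects the 2 unit(s) with Dose ∈ {-1, 2}. Their Toxicity values: 8, -10. Mean = -1.
Difference = -10 − (-1) = -9.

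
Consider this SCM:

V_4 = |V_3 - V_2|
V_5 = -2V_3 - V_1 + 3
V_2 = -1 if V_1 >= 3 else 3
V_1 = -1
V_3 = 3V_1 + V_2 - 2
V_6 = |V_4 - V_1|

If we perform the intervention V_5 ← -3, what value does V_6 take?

The intervention breaks the incoming arrows to V_5: V_5 = -2V_3 - V_1 + 3 no longer applies, and V_5 = -3.
Since V_6 is not a descendant of the intervened variable, it is unaffected.
V_2 = -1 if V_1 >= 3 else 3  [with V_1=-1]  = 3
V_3 = 3V_1 + V_2 - 2  [with V_1=-1, V_2=3]  = -2
V_4 = |V_3 - V_2|  [with V_3=-2, V_2=3]  = 5
V_6 = |V_4 - V_1|  [with V_4=5, V_1=-1]  = 6

6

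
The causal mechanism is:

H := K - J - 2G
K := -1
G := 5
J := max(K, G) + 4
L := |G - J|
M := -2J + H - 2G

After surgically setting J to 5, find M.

The intervention breaks the incoming arrows to J: J := max(K, G) + 4 no longer applies, and J = 5.
H = K - J - 2G  [with K=-1, J=5, G=5]  = -16
M = -2J + H - 2G  [with J=5, H=-16, G=5]  = -36

-36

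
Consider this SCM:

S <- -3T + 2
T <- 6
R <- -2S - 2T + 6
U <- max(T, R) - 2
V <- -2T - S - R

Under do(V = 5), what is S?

The intervention breaks the incoming arrows to V: V <- -2T - S - R no longer applies, and V = 5.
Since S is not a descendant of the intervened variable, it is unaffected.
S = -3T + 2  [with T=6]  = -16

-16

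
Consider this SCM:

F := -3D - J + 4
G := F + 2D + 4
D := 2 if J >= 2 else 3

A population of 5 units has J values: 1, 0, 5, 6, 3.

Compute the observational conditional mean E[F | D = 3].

-5.5

Observing D=3 restricts to units where D's equation naturally yields 3: J ∈ {1, 0}. In that subpopulation F = -6, -5, mean -5.5.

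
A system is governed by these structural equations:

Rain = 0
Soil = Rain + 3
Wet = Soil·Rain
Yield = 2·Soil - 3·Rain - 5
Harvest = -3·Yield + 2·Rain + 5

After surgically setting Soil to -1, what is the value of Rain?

Under do(Soil=-1), the mechanism Soil = Rain + 3 is discarded; Soil is fixed at -1.
Rain is not downstream of the intervention, so its value is determined by the original equations.

0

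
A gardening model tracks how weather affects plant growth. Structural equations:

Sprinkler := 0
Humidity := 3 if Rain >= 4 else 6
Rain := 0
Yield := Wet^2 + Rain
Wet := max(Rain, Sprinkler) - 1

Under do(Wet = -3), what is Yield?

9

do(Wet=-3) replaces the equation Wet := max(Rain, Sprinkler) - 1 with the constant Wet = -3.
Yield = Wet^2 + Rain  [with Wet=-3, Rain=0]  = 9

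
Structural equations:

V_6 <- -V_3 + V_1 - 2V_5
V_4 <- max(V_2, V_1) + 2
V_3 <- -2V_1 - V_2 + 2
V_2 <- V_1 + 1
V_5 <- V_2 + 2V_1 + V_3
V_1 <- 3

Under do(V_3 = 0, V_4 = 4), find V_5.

Setting V_3 = 0, V_4 = 4 by intervention discards those variables' equations.
V_2 = V_1 + 1  [with V_1=3]  = 4
V_5 = V_2 + 2V_1 + V_3  [with V_2=4, V_1=3, V_3=0]  = 10

10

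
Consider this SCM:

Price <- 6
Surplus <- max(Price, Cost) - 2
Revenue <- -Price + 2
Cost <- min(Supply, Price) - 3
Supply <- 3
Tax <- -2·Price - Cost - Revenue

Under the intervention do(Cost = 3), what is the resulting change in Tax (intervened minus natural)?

do(Cost=3) replaces the equation Cost <- min(Supply, Price) - 3 with the constant Cost = 3.
Revenue = -Price + 2  [with Price=6]  = -4
Tax = -2·Price - Cost - Revenue  [with Price=6, Cost=3, Revenue=-4]  = -11
Without intervention: Cost = min(Supply, Price) - 3  [with Supply=3, Price=6]  = 0; Revenue = -Price + 2  [with Price=6]  = -4; Tax = -2·Price - Cost - Revenue  [with Price=6, Cost=0, Revenue=-4]  = -8.
Change = -11 − (-8) = -3.

-3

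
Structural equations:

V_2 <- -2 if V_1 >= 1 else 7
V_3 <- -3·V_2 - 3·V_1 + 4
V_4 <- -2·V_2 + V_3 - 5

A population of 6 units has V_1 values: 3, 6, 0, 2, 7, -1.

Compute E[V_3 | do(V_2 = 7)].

-25.5

Every unit gets V_2=7 under the intervention. V_3 values become -26, -35, -17, -23, -38, -14; E[V_3|do(V_2=7)] = -25.5.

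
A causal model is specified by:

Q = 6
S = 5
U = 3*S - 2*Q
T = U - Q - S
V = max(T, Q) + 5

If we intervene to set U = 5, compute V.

do(U=5) replaces the equation U = 3*S - 2*Q with the constant U = 5.
T = U - Q - S  [with U=5, Q=6, S=5]  = -6
V = max(T, Q) + 5  [with T=-6, Q=6]  = 11

11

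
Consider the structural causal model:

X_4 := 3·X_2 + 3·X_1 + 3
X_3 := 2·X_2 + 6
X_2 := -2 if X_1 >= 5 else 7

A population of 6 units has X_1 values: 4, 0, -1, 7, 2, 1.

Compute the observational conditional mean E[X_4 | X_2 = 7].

Observing X_2=7 restricts to units where X_2's equation naturally yields 7: X_1 ∈ {4, 0, -1, 2, 1}. In that subpopulation X_4 = 36, 24, 21, 30, 27, mean 27.6.

27.6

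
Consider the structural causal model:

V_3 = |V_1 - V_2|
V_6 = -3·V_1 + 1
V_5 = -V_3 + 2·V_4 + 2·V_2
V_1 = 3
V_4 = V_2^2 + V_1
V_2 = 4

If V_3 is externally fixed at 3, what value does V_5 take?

43

do(V_3=3) replaces the equation V_3 = |V_1 - V_2| with the constant V_3 = 3.
V_4 = V_2^2 + V_1  [with V_2=4, V_1=3]  = 19
V_5 = -V_3 + 2·V_4 + 2·V_2  [with V_3=3, V_4=19, V_2=4]  = 43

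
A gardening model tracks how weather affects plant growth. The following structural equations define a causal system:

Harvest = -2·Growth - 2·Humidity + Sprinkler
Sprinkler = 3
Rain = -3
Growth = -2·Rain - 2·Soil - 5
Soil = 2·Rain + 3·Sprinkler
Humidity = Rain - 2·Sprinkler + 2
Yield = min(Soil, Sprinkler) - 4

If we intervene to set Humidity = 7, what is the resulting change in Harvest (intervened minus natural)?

-28

Under do(Humidity=7), the mechanism Humidity = Rain - 2·Sprinkler + 2 is discarded; Humidity is fixed at 7.
Soil = 2·Rain + 3·Sprinkler  [with Rain=-3, Sprinkler=3]  = 3
Growth = -2·Rain - 2·Soil - 5  [with Rain=-3, Soil=3]  = -5
Harvest = -2·Growth - 2·Humidity + Sprinkler  [with Growth=-5, Humidity=7, Sprinkler=3]  = -1
Without intervention: Soil = 2·Rain + 3·Sprinkler  [with Rain=-3, Sprinkler=3]  = 3; Growth = -2·Rain - 2·Soil - 5  [with Rain=-3, Soil=3]  = -5; Humidity = Rain - 2·Sprinkler + 2  [with Rain=-3, Sprinkler=3]  = -7; Harvest = -2·Growth - 2·Humidity + Sprinkler  [with Growth=-5, Humidity=-7, Sprinkler=3]  = 27.
Change = -1 − 27 = -28.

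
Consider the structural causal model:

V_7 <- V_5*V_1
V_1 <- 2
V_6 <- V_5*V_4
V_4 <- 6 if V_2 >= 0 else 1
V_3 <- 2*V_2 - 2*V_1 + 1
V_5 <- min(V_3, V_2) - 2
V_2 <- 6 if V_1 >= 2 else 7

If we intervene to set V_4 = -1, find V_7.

8

The intervention breaks the incoming arrows to V_4: V_4 <- 6 if V_2 >= 0 else 1 no longer applies, and V_4 = -1.
No directed path runs from V_4 to V_7, so V_7 keeps its natural value.
V_2 = 6 if V_1 >= 2 else 7  [with V_1=2]  = 6
V_3 = 2*V_2 - 2*V_1 + 1  [with V_2=6, V_1=2]  = 9
V_5 = min(V_3, V_2) - 2  [with V_3=9, V_2=6]  = 4
V_7 = V_5*V_1  [with V_5=4, V_1=2]  = 8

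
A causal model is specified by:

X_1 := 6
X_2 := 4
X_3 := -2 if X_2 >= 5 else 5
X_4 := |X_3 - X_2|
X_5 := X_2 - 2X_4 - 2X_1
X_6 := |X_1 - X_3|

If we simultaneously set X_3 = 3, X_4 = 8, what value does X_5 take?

-24

Setting X_3 = 3, X_4 = 8 by intervention discards those variables' equations.
X_5 = X_2 - 2X_4 - 2X_1  [with X_2=4, X_4=8, X_1=6]  = -24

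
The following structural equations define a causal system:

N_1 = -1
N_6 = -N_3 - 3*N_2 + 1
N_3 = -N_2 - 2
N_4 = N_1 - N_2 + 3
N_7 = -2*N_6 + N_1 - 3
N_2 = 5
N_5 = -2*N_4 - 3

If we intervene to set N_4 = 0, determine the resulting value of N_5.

Intervening sets N_4 = 0 and removes its equation (N_4 = N_1 - N_2 + 3).
N_5 = -2*N_4 - 3  [with N_4=0]  = -3

-3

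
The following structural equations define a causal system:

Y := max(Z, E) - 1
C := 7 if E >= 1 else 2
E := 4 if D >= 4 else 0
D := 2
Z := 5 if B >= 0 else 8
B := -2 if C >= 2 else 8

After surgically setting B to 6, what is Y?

4

Under do(B=6), the mechanism B := -2 if C >= 2 else 8 is discarded; B is fixed at 6.
E = 4 if D >= 4 else 0  [with D=2]  = 0
Z = 5 if B >= 0 else 8  [with B=6]  = 5
Y = max(Z, E) - 1  [with Z=5, E=0]  = 4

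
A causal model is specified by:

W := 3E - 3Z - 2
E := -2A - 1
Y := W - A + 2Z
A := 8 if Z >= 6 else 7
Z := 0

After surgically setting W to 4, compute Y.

Intervening sets W = 4 and removes its equation (W := 3E - 3Z - 2).
A = 8 if Z >= 6 else 7  [with Z=0]  = 7
Y = W - A + 2Z  [with W=4, A=7, Z=0]  = -3

-3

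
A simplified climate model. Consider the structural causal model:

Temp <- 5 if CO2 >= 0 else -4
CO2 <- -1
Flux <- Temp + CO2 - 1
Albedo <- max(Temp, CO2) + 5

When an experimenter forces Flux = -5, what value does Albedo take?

4

Under do(Flux=-5), the mechanism Flux <- Temp + CO2 - 1 is discarded; Flux is fixed at -5.
Since Albedo is not a descendant of the intervened variable, it is unaffected.
Temp = 5 if CO2 >= 0 else -4  [with CO2=-1]  = -4
Albedo = max(Temp, CO2) + 5  [with Temp=-4, CO2=-1]  = 4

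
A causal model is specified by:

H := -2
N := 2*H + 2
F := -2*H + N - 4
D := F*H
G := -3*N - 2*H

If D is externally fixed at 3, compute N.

-2

The intervention breaks the incoming arrows to D: D := F*H no longer applies, and D = 3.
Since N is not a descendant of the intervened variable, it is unaffected.
N = 2*H + 2  [with H=-2]  = -2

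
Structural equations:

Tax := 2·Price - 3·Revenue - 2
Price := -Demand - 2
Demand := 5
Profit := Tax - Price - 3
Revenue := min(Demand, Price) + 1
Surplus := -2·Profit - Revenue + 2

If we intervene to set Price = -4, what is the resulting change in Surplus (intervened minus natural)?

9

Under do(Price=-4), the mechanism Price := -Demand - 2 is discarded; Price is fixed at -4.
Revenue = min(Demand, Price) + 1  [with Demand=5, Price=-4]  = -3
Tax = 2·Price - 3·Revenue - 2  [with Price=-4, Revenue=-3]  = -1
Profit = Tax - Price - 3  [with Tax=-1, Price=-4]  = 0
Surplus = -2·Profit - Revenue + 2  [with Profit=0, Revenue=-3]  = 5
Without intervention: Price = -Demand - 2  [with Demand=5]  = -7; Revenue = min(Demand, Price) + 1  [with Demand=5, Price=-7]  = -6; Tax = 2·Price - 3·Revenue - 2  [with Price=-7, Revenue=-6]  = 2; Profit = Tax - Price - 3  [with Tax=2, Price=-7]  = 6; Surplus = -2·Profit - Revenue + 2  [with Profit=6, Revenue=-6]  = -4.
Change = 5 − (-4) = 9.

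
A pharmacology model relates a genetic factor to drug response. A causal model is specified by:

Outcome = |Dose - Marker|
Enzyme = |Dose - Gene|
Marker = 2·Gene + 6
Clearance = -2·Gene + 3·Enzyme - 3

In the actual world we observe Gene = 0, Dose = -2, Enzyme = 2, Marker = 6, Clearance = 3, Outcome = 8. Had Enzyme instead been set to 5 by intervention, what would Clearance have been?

do(Enzyme=5) replaces the equation Enzyme = |Dose - Gene| with the constant Enzyme = 5.
Clearance = -2·Gene + 3·Enzyme - 3  [with Gene=0, Enzyme=5]  = 12

12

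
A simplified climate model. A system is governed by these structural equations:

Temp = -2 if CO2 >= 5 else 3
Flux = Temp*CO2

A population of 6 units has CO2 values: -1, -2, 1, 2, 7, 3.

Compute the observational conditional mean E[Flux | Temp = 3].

1.8

Conditioning on Temp=3 selects the 5 unit(s) with CO2 ∈ {-1, -2, 1, 2, 3}. Their Flux values: -3, -6, 3, 6, 9. Mean = 1.8.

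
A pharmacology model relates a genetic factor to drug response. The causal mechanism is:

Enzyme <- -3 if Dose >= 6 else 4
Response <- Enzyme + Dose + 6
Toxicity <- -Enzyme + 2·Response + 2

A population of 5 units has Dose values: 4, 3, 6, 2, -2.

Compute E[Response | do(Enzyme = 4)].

Under do(Enzyme=4), Enzyme's equation is replaced by Enzyme=4 for every unit. Per-unit Response: 14, 13, 16, 12, 8. Mean = 12.6.

12.6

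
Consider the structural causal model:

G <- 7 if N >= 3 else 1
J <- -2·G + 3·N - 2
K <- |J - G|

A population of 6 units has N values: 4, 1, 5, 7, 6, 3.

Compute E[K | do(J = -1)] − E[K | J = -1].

2

do(J=-1) breaks J's dependence on N. With J=-1 fixed, K across the units is 8, 2, 8, 8, 8, 8, mean 7.
Conditioning on J=-1 selects the 2 unit(s) with N ∈ {1, 5}. Their K values: 2, 8. Mean = 5.
Difference = 7 − 5 = 2.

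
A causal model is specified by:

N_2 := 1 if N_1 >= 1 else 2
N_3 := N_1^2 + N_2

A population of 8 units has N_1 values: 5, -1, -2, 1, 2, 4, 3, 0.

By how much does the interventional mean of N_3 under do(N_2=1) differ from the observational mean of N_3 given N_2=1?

-3.5

do(N_2=1) breaks N_2's dependence on N_1. With N_2=1 fixed, N_3 across the units is 26, 2, 5, 2, 5, 17, 10, 1, mean 8.5.
Observing N_2=1 restricts to units where N_2's equation naturally yields 1: N_1 ∈ {5, 1, 2, 4, 3}. In that subpopulation N_3 = 26, 2, 5, 17, 10, mean 12.
Difference = 8.5 − 12 = -3.5.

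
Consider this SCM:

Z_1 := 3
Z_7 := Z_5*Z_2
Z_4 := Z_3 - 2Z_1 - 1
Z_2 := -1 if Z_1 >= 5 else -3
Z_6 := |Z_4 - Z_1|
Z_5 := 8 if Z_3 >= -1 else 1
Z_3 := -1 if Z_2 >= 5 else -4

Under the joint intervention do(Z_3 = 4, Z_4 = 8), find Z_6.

5

Setting Z_3 = 4, Z_4 = 8 by intervention discards those variables' equations.
Z_6 = |Z_4 - Z_1|  [with Z_4=8, Z_1=3]  = 5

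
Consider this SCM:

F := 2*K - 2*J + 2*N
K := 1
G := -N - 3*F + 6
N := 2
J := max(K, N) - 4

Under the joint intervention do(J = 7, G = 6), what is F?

The joint intervention fixes J = 7, G = 6, removing each variable's own equation.
F = 2*K - 2*J + 2*N  [with K=1, J=7, N=2]  = -8

-8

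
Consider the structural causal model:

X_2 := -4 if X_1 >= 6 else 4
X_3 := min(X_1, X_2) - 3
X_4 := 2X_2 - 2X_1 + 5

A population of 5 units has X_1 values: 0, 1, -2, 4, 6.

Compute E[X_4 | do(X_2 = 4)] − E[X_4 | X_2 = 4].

Every unit gets X_2=4 under the intervention. X_4 values become 13, 11, 17, 5, 1; E[X_4|do(X_2=4)] = 9.4.
Conditioning on X_2=4 selects the 4 unit(s) with X_1 ∈ {0, 1, -2, 4}. Their X_4 values: 13, 11, 17, 5. Mean = 11.5.
Difference = 9.4 − 11.5 = -2.1.

-2.1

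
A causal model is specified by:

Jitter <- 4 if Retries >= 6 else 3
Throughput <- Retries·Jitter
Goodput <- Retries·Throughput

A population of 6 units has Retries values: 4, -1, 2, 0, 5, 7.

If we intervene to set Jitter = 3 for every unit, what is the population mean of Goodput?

The intervention sets Jitter=3 in all 6 units regardless of Retries. Recomputing Goodput per unit gives 48, 3, 12, 0, 75, 147; average 47.5.

47.5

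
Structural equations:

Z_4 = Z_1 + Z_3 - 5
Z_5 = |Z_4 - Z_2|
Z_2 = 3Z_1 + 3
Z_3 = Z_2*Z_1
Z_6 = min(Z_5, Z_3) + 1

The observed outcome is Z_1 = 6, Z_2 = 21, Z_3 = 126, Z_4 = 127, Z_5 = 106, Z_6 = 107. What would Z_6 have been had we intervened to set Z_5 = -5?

The intervention breaks the incoming arrows to Z_5: Z_5 = |Z_4 - Z_2| no longer applies, and Z_5 = -5.
Z_2 = 3Z_1 + 3  [with Z_1=6]  = 21
Z_3 = Z_2*Z_1  [with Z_2=21, Z_1=6]  = 126
Z_6 = min(Z_5, Z_3) + 1  [with Z_5=-5, Z_3=126]  = -4

-4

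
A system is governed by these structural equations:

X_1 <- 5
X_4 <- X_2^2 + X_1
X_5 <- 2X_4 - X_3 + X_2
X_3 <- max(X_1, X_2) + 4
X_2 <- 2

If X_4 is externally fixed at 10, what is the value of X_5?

Intervening sets X_4 = 10 and removes its equation (X_4 <- X_2^2 + X_1).
X_3 = max(X_1, X_2) + 4  [with X_1=5, X_2=2]  = 9
X_5 = 2X_4 - X_3 + X_2  [with X_4=10, X_3=9, X_2=2]  = 13

13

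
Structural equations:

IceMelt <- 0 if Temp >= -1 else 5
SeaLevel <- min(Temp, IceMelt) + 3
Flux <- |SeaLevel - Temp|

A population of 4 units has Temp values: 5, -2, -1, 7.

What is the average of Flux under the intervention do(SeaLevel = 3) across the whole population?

3.75

The intervention sets SeaLevel=3 in all 4 units regardless of Temp. Recomputing Flux per unit gives 2, 5, 4, 4; average 3.75.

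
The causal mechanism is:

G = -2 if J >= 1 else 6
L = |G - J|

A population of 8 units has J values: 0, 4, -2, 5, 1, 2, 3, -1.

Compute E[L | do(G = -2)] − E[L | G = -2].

-1.5

The intervention sets G=-2 in all 8 units regardless of J. Recomputing L per unit gives 2, 6, 0, 7, 3, 4, 5, 1; average 3.5.
Observing G=-2 restricts to units where G's equation naturally yields -2: J ∈ {4, 5, 1, 2, 3}. In that subpopulation L = 6, 7, 3, 4, 5, mean 5.
Difference = 3.5 − 5 = -1.5.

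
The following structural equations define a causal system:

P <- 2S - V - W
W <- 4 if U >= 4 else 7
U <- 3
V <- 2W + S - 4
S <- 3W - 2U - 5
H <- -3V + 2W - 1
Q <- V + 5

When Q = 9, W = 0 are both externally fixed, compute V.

-15

Setting Q = 9, W = 0 by intervention discards those variables' equations.
S = 3W - 2U - 5  [with W=0, U=3]  = -11
V = 2W + S - 4  [with W=0, S=-11]  = -15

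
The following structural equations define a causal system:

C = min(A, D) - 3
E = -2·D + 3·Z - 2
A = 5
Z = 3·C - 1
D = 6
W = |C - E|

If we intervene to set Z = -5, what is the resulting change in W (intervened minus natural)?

Under do(Z=-5), the mechanism Z = 3·C - 1 is discarded; Z is fixed at -5.
C = min(A, D) - 3  [with A=5, D=6]  = 2
E = -2·D + 3·Z - 2  [with D=6, Z=-5]  = -29
W = |C - E|  [with C=2, E=-29]  = 31
Without intervention: C = min(A, D) - 3  [with A=5, D=6]  = 2; Z = 3·C - 1  [with C=2]  = 5; E = -2·D + 3·Z - 2  [with D=6, Z=5]  = 1; W = |C - E|  [with C=2, E=1]  = 1.
Change = 31 − 1 = 30.

30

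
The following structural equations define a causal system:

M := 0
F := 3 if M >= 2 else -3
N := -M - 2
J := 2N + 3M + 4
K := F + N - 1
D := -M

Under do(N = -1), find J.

2

The intervention breaks the incoming arrows to N: N := -M - 2 no longer applies, and N = -1.
J = 2N + 3M + 4  [with N=-1, M=0]  = 2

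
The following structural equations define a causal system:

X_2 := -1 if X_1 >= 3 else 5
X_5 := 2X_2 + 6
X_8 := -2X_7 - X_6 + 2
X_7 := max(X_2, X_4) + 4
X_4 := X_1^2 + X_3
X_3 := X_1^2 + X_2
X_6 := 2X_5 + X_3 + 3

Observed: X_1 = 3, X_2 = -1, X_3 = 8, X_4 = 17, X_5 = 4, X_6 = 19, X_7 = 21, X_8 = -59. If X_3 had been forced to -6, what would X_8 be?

The intervention breaks the incoming arrows to X_3: X_3 := X_1^2 + X_2 no longer applies, and X_3 = -6.
X_2 = -1 if X_1 >= 3 else 5  [with X_1=3]  = -1
X_4 = X_1^2 + X_3  [with X_1=3, X_3=-6]  = 3
X_5 = 2X_2 + 6  [with X_2=-1]  = 4
X_6 = 2X_5 + X_3 + 3  [with X_5=4, X_3=-6]  = 5
X_7 = max(X_2, X_4) + 4  [with X_2=-1, X_4=3]  = 7
X_8 = -2X_7 - X_6 + 2  [with X_7=7, X_6=5]  = -17

-17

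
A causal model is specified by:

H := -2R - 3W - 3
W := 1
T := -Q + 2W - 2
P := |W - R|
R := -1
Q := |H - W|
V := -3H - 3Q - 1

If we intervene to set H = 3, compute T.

The intervention breaks the incoming arrows to H: H := -2R - 3W - 3 no longer applies, and H = 3.
Q = |H - W|  [with H=3, W=1]  = 2
T = -Q + 2W - 2  [with Q=2, W=1]  = -2

-2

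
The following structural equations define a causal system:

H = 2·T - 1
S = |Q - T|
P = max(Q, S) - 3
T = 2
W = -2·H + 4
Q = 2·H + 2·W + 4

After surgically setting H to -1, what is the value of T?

Under do(H=-1), the mechanism H = 2·T - 1 is discarded; H is fixed at -1.
T is not downstream of the intervention, so its value is determined by the original equations.

2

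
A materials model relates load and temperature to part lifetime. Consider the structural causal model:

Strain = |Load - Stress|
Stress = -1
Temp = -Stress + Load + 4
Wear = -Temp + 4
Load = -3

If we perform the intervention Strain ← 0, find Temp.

The intervention breaks the incoming arrows to Strain: Strain = |Load - Stress| no longer applies, and Strain = 0.
Temp is not downstream of the intervention, so its value is determined by the original equations.
Temp = -Stress + Load + 4  [with Stress=-1, Load=-3]  = 2

2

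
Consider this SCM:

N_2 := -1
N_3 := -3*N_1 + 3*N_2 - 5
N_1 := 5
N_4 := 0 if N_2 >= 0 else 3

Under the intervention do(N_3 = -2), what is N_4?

The intervention breaks the incoming arrows to N_3: N_3 := -3*N_1 + 3*N_2 - 5 no longer applies, and N_3 = -2.
N_4 is not downstream of the intervention, so its value is determined by the original equations.
N_4 = 0 if N_2 >= 0 else 3  [with N_2=-1]  = 3

3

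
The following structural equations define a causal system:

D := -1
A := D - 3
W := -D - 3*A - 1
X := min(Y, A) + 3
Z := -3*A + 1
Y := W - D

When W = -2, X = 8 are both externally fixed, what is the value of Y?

Setting W = -2, X = 8 by intervention discards those variables' equations.
Y = W - D  [with W=-2, D=-1]  = -1

-1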